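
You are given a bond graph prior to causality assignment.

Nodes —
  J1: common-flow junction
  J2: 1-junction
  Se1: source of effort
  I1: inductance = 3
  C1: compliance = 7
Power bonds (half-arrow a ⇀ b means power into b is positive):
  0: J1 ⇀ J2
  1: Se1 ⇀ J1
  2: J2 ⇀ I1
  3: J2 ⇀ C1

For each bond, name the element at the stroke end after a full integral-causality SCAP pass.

b1 stroke at J1  (source Se1 imposes e)
b0 stroke at J2  (only one flow-in slot at J1)
b2 stroke at I1  (prefer integral on I1)
b3 stroke at J2  (J2 flow already set via bond 2)

β0 →J2
β1 →J1
β2 →I1
β3 →J2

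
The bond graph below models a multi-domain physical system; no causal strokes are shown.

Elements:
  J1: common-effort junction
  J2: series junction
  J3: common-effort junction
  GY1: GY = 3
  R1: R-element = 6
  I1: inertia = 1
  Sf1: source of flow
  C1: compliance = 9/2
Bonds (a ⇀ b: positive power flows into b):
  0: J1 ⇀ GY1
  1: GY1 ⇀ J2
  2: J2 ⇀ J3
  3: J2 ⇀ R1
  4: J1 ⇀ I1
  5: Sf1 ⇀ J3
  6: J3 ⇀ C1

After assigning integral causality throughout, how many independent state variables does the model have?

β5 →Sf1  (Sf1 fixes flow; stroke at Sf1)
β4 →I1  (prefer integral on I1)
β0 →J1  (J1: last free bond brings effort in)
β1 →J2  (GY GY1: same side as bond 0)
β6 →J3  (C1 integral (e out))
β2 →J2  (0-jn J3 has e-setter on 6)
β3 →R1  (only one flow-in slot at J2)

2  (C1, I1 all integral)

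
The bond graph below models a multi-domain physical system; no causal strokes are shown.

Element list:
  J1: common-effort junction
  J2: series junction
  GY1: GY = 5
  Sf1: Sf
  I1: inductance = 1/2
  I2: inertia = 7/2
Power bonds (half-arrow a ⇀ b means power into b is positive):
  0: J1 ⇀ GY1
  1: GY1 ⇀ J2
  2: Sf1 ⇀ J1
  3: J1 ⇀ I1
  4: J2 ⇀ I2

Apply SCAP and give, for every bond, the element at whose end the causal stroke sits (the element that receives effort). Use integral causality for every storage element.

b2 →Sf1  (Sf1 fixes flow; stroke at Sf1)
b3 →I1  (I1: I, integral causality)
b0 →J1  (closing 0-jn rule on J1)
b1 →J2  (GY1 both-in/both-out from 0)
b4 →I2  (J2 needs exactly one f-in)

#0 →J1
#1 →J2
#2 →Sf1
#3 →I1
#4 →I2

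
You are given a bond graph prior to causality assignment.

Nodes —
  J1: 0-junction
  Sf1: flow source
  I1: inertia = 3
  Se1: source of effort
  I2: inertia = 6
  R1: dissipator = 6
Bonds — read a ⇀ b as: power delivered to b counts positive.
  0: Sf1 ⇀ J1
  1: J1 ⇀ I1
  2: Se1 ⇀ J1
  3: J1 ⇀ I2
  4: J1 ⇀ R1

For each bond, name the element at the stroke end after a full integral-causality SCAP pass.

b0 stroke at Sf1
b1 stroke at I1
b2 stroke at J1
b3 stroke at I2
b4 stroke at R1

bond 0 |Sf1  (source Sf1 imposes f)
bond 2 |J1  (Se1 fixes effort; stroke away)
bond 1 |I1  (0-jn J1 has e-setter on 2)
bond 3 |I2  (0-jn J1 has e-setter on 2)
bond 4 |R1  (0-jn J1 has e-setter on 2)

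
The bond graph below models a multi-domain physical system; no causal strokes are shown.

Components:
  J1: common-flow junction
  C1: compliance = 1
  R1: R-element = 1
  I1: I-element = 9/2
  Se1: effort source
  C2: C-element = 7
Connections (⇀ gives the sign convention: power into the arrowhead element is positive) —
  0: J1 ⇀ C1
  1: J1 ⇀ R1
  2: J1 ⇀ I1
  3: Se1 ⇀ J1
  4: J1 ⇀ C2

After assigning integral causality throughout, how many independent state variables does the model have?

3  (C1, C2, I1 all integral)

bond 3 →J1  (Se1 (Se) sets effort on bond)
bond 0 →J1  (C1 outputs effort q/C1)
bond 2 →I1  (I1: I, integral causality)
bond 1 →J1  (J1 flow already set via bond 2)
bond 4 →J1  (J1 flow already set via bond 2)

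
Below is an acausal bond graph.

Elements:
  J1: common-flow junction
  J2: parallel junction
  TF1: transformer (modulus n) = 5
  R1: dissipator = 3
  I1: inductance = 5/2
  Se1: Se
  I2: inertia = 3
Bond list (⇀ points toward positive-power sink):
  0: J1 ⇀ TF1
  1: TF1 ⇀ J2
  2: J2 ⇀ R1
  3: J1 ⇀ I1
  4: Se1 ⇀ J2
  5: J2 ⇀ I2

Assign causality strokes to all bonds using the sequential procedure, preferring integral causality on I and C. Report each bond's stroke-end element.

#4 →J2  (source Se1 imposes e)
#1 →TF1  (J2: bond 4 brought effort, rest push out)
#2 →R1  (J2: bond 4 brought effort, rest push out)
#5 →I2  (J2 effort already set via bond 4)
#0 →J1  (TF1 one-in-one-out from 1)
#3 →I1  (J1: last free bond brings flow in)

b0 →J1
b1 →TF1
b2 →R1
b3 →I1
b4 →J2
b5 →I2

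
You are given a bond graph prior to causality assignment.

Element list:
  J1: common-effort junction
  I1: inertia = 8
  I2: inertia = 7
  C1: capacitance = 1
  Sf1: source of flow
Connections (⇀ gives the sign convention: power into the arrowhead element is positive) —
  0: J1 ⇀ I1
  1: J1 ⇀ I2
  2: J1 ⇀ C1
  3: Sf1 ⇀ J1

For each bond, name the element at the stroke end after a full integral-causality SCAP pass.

bond 3 stroke at Sf1  (Sf1 (Sf) sets flow on bond)
bond 0 stroke at I1  (prefer integral on I1)
bond 1 stroke at I2  (prefer integral on I2)
bond 2 stroke at J1  (closing 0-jn rule on J1)

b0 stroke at I1
b1 stroke at I2
b2 stroke at J1
b3 stroke at Sf1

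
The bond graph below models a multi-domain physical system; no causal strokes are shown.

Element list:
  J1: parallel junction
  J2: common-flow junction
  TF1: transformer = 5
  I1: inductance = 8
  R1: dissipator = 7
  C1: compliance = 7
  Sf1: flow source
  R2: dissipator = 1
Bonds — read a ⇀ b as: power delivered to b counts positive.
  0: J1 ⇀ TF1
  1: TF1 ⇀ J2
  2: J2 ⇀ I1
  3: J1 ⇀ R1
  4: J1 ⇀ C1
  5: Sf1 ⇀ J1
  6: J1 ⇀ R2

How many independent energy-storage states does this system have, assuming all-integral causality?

2  (C1, I1 all integral)

#5 stroke→Sf1  (Sf1: flow source, stroke at near end)
#2 stroke→I1  (prefer integral on I1)
#1 stroke→J2  (J2 flow already set via bond 2)
#0 stroke→TF1  (TF TF1: opposite of bond 1)
#4 stroke→J1  (C1 integral (e out))
#3 stroke→R1  (J1 effort already set via bond 4)
#6 stroke→R2  (J1: bond 4 brought effort, rest push out)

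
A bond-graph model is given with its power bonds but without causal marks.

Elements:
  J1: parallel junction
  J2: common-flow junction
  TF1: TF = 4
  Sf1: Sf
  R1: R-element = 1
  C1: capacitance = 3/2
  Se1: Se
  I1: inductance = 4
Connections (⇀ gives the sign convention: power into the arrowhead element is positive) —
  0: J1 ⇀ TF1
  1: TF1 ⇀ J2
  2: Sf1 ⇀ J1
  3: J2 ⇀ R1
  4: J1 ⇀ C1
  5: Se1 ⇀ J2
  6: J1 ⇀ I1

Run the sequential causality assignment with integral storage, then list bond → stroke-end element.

bond 2 stroke at Sf1  (Sf1: flow source, stroke at near end)
bond 5 stroke at J2  (Se1 fixes effort; stroke away)
bond 4 stroke at J1  (C1 outputs effort q/C1)
bond 0 stroke at TF1  (common-e at J1 fixed by 4)
bond 6 stroke at I1  (0-jn J1 has e-setter on 4)
bond 1 stroke at J2  (TF TF1: opposite of bond 0)
bond 3 stroke at R1  (J2 needs exactly one f-in)

b0 |TF1
b1 |J2
b2 |Sf1
b3 |R1
b4 |J1
b5 |J2
b6 |I1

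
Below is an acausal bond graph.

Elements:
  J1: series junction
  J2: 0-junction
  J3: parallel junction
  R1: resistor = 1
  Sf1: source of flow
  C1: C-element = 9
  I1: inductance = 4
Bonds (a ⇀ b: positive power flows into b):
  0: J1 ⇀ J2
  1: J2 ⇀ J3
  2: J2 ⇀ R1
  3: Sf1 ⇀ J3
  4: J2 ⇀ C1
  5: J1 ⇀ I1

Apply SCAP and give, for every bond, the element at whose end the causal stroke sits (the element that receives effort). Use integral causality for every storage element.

β3 →Sf1  (source Sf1 imposes f)
β1 →J3  (J3 needs exactly one e-in)
β4 →J2  (C1 integral (e out))
β0 →J1  (0-jn J2 has e-setter on 4)
β2 →R1  (J2: bond 4 brought effort, rest push out)
β5 →I1  (only one flow-in slot at J1)

b0 stroke at J1
b1 stroke at J3
b2 stroke at R1
b3 stroke at Sf1
b4 stroke at J2
b5 stroke at I1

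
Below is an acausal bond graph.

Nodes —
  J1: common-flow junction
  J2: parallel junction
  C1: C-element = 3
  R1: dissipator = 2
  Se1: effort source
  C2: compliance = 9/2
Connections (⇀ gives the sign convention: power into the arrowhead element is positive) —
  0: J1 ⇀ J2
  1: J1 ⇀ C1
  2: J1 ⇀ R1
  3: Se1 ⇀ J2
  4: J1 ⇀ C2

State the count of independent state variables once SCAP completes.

bond 3 →J2  (Se1: effort source, stroke at far end)
bond 0 →J1  (0-jn J2 has e-setter on 3)
bond 1 →J1  (C1 outputs effort q/C1)
bond 4 →J1  (C2 outputs effort q/C2)
bond 2 →R1  (only one flow-in slot at J1)

2  (C1, C2 all integral)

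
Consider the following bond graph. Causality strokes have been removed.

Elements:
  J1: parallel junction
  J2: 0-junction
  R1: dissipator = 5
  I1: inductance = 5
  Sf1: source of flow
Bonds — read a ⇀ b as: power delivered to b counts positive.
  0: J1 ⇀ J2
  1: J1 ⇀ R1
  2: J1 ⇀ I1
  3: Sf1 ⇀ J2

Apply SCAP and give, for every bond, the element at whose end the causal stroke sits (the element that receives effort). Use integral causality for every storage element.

#0 stroke→J2
#1 stroke→J1
#2 stroke→I1
#3 stroke→Sf1

β3 stroke→Sf1  (Sf1 fixes flow; stroke at Sf1)
β0 stroke→J2  (J2 needs exactly one e-in)
β2 stroke→I1  (prefer integral on I1)
β1 stroke→J1  (J1: last free bond brings effort in)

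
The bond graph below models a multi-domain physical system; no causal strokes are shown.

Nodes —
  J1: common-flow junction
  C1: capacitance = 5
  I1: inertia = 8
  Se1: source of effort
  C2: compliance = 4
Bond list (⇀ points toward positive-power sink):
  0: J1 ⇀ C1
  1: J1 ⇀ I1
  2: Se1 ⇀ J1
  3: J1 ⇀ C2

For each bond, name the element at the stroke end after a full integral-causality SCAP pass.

bond 2 stroke at J1  (source Se1 imposes e)
bond 0 stroke at J1  (C1: C, integral causality)
bond 1 stroke at I1  (I1: I, integral causality)
bond 3 stroke at J1  (J1 flow already set via bond 1)

β0 →J1
β1 →I1
β2 →J1
β3 →J1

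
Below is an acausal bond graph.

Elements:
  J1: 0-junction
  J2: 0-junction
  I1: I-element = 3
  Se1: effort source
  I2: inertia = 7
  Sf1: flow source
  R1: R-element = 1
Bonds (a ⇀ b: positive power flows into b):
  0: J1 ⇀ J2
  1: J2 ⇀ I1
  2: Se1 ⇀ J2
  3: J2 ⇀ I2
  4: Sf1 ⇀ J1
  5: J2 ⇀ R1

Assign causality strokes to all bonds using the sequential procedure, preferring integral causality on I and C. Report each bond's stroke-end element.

#0 stroke at J1
#1 stroke at I1
#2 stroke at J2
#3 stroke at I2
#4 stroke at Sf1
#5 stroke at R1

bond 2 →J2  (Se1 fixes effort; stroke away)
bond 4 →Sf1  (Sf1 fixes flow; stroke at Sf1)
bond 0 →J1  (J1: last free bond brings effort in)
bond 1 →I1  (J2: bond 2 brought effort, rest push out)
bond 3 →I2  (common-e at J2 fixed by 2)
bond 5 →R1  (0-jn J2 has e-setter on 2)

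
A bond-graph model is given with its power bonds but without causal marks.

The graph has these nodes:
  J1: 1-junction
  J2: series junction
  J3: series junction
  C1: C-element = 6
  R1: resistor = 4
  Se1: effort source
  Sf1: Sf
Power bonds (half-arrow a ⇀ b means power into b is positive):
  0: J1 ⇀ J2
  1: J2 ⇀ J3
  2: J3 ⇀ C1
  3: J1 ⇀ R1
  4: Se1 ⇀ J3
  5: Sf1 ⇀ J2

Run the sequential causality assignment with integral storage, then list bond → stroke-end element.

bond 4 stroke→J3  (Se1 (Se) sets effort on bond)
bond 5 stroke→Sf1  (Sf1 (Sf) sets flow on bond)
bond 0 stroke→J2  (J2 flow already set via bond 5)
bond 1 stroke→J2  (1-jn J2 has f-setter on 5)
bond 2 stroke→J3  (common-f at J3 fixed by 1)
bond 3 stroke→J1  (1-jn J1 has f-setter on 0)

#0 stroke→J2
#1 stroke→J2
#2 stroke→J3
#3 stroke→J1
#4 stroke→J3
#5 stroke→Sf1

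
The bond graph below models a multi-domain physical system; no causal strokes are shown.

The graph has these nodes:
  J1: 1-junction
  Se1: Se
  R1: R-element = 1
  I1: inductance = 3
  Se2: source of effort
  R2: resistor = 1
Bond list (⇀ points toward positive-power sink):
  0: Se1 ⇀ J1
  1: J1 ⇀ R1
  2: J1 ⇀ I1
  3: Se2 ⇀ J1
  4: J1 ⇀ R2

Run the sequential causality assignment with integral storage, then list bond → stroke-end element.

#0 |J1
#1 |J1
#2 |I1
#3 |J1
#4 |J1

bond 0 →J1  (Se1 (Se) sets effort on bond)
bond 3 →J1  (source Se2 imposes e)
bond 2 →I1  (I1: I, integral causality)
bond 1 →J1  (1-jn J1 has f-setter on 2)
bond 4 →J1  (J1: bond 2 brought flow, rest push out)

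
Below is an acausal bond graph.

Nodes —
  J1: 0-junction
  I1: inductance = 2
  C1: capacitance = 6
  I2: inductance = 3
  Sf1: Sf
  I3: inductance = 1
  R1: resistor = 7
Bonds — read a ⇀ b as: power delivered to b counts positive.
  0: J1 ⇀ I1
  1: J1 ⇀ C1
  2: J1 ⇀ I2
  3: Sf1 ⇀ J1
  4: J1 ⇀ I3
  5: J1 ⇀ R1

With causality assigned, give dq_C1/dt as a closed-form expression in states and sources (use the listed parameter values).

dq_C1/dt = F_Sf1 - p_I1/2 - p_I2/3 - p_I3 - q_C1/42

b3 stroke→Sf1  (source Sf1 imposes f)
b0 stroke→I1  (I1 integral (f out))
b1 stroke→J1  (C1 integral (e out))
b2 stroke→I2  (J1: bond 1 brought effort, rest push out)
b4 stroke→I3  (0-jn J1 has e-setter on 1)
b5 stroke→R1  (J1: bond 1 brought effort, rest push out)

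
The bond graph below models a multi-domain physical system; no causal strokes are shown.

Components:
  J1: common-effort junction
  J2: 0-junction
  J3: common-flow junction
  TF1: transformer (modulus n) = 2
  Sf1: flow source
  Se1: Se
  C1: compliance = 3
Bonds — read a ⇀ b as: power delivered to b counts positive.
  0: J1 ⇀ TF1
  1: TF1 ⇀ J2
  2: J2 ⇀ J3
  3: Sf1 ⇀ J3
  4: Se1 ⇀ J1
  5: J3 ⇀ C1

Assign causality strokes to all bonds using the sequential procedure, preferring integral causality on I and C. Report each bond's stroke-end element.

#3 |Sf1  (Sf1: flow source, stroke at near end)
#4 |J1  (Se1 fixes effort; stroke away)
#0 |TF1  (J1 effort already set via bond 4)
#2 |J3  (J3: bond 3 brought flow, rest push out)
#5 |J3  (1-jn J3 has f-setter on 3)
#1 |J2  (TF1: transformer flips bond 0)

#0 →TF1
#1 →J2
#2 →J3
#3 →Sf1
#4 →J1
#5 →J3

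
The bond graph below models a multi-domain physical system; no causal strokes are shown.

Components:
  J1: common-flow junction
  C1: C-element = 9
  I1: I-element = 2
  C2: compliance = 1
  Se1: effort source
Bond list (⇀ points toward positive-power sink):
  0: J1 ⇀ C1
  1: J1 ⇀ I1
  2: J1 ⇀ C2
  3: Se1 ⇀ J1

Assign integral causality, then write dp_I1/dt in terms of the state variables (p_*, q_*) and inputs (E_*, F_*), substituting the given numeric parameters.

dp_I1/dt = E_Se1 - q_C1/9 - q_C2

β3 |J1  (Se1 fixes effort; stroke away)
β0 |J1  (C1 outputs effort q/C1)
β1 |I1  (I1: I, integral causality)
β2 |J1  (common-f at J1 fixed by 1)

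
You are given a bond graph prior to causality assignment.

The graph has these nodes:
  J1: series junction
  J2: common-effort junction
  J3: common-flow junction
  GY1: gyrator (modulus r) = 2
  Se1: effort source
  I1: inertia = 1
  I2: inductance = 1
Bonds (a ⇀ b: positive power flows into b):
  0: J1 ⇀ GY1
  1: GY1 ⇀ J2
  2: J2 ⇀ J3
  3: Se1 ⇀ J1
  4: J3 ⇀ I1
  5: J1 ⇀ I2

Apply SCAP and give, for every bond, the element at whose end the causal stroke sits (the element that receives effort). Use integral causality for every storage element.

bond 3 stroke→J1  (Se1: effort source, stroke at far end)
bond 4 stroke→I1  (I1 integral (f out))
bond 2 stroke→J3  (J3: bond 4 brought flow, rest push out)
bond 1 stroke→J2  (J2 needs exactly one e-in)
bond 0 stroke→J1  (through GY1, causality inverts; strokes same side of GY1)
bond 5 stroke→I2  (only one flow-in slot at J1)

b0 stroke at J1
b1 stroke at J2
b2 stroke at J3
b3 stroke at J1
b4 stroke at I1
b5 stroke at I2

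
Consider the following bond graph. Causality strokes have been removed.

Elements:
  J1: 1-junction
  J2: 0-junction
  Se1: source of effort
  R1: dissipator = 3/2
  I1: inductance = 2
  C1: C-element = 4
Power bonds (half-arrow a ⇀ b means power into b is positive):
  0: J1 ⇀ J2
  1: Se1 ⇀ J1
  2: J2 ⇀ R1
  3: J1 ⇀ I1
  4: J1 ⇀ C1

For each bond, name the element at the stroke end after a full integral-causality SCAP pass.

b1 →J1  (Se1 fixes effort; stroke away)
b3 →I1  (I1: I, integral causality)
b0 →J1  (common-f at J1 fixed by 3)
b4 →J1  (common-f at J1 fixed by 3)
b2 →J2  (closing 0-jn rule on J2)

#0 stroke→J1
#1 stroke→J1
#2 stroke→J2
#3 stroke→I1
#4 stroke→J1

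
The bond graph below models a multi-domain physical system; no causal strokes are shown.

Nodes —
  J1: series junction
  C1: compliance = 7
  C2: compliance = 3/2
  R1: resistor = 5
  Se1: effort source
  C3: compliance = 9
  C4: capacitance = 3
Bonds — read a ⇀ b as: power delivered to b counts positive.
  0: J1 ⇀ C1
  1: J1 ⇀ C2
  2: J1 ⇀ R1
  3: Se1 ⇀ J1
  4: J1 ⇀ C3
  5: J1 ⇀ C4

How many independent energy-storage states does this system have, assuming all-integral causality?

4  (C1, C2, C3, C4 all integral)

bond 3 stroke at J1  (Se1: effort source, stroke at far end)
bond 0 stroke at J1  (C1: C, integral causality)
bond 1 stroke at J1  (C2 integral (e out))
bond 4 stroke at J1  (C3 outputs effort q/C3)
bond 5 stroke at J1  (C4: C, integral causality)
bond 2 stroke at R1  (J1: last free bond brings flow in)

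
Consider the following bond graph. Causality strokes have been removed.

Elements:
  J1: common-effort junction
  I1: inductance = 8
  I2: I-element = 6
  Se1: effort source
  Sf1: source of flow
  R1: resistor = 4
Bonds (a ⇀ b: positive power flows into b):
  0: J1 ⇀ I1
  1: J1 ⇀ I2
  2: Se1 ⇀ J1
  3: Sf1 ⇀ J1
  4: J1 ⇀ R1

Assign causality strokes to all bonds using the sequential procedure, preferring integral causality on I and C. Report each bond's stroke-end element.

β0 |I1
β1 |I2
β2 |J1
β3 |Sf1
β4 |R1

β2 |J1  (source Se1 imposes e)
β3 |Sf1  (source Sf1 imposes f)
β0 |I1  (J1 effort already set via bond 2)
β1 |I2  (J1 effort already set via bond 2)
β4 |R1  (J1: bond 2 brought effort, rest push out)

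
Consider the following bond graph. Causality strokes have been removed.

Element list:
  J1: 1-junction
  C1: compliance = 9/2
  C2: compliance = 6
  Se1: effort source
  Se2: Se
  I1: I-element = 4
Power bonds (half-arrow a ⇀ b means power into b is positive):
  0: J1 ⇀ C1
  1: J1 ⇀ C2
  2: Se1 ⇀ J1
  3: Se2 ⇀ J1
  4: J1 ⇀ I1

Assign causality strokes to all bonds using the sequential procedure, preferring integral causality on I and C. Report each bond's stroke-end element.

#2 stroke→J1  (Se1 (Se) sets effort on bond)
#3 stroke→J1  (source Se2 imposes e)
#0 stroke→J1  (C1 integral (e out))
#1 stroke→J1  (C2 outputs effort q/C2)
#4 stroke→I1  (closing 1-jn rule on J1)

β0 stroke at J1
β1 stroke at J1
β2 stroke at J1
β3 stroke at J1
β4 stroke at I1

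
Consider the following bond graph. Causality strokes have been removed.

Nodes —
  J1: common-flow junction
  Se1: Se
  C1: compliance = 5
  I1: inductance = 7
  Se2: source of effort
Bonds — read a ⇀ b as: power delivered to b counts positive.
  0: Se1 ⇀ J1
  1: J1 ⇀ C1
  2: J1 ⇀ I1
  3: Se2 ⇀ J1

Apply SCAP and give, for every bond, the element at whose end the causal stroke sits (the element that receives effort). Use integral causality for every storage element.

β0 stroke at J1
β1 stroke at J1
β2 stroke at I1
β3 stroke at J1

bond 0 →J1  (Se1 fixes effort; stroke away)
bond 3 →J1  (Se2 fixes effort; stroke away)
bond 1 →J1  (prefer integral on C1)
bond 2 →I1  (only one flow-in slot at J1)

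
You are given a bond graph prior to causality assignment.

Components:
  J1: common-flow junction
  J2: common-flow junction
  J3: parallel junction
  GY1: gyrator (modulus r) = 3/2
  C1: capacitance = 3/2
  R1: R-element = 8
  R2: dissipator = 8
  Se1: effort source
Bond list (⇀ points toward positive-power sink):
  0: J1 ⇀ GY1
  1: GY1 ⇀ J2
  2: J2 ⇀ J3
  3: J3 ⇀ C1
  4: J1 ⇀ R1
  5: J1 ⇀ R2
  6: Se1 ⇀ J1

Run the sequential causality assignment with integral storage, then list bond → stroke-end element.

b0 stroke at GY1
b1 stroke at GY1
b2 stroke at J2
b3 stroke at J3
b4 stroke at J1
b5 stroke at J1
b6 stroke at J1

#6 stroke→J1  (Se1 fixes effort; stroke away)
#3 stroke→J3  (C1 outputs effort q/C1)
#2 stroke→J2  (J3 effort already set via bond 3)
#1 stroke→GY1  (J2 needs exactly one f-in)
#0 stroke→GY1  (GY1: gyrator matches bond 1)
#4 stroke→J1  (J1: bond 0 brought flow, rest push out)
#5 stroke→J1  (J1: bond 0 brought flow, rest push out)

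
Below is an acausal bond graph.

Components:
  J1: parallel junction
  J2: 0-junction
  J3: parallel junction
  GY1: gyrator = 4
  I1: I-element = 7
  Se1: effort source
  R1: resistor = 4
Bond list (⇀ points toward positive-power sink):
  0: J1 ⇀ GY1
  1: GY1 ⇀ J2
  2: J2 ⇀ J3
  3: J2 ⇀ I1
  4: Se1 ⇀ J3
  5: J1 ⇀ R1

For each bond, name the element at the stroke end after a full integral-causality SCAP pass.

b4 stroke→J3  (Se1 (Se) sets effort on bond)
b2 stroke→J2  (J3: bond 4 brought effort, rest push out)
b1 stroke→GY1  (0-jn J2 has e-setter on 2)
b3 stroke→I1  (J2: bond 2 brought effort, rest push out)
b0 stroke→GY1  (GY1: gyrator matches bond 1)
b5 stroke→J1  (closing 0-jn rule on J1)

β0 →GY1
β1 →GY1
β2 →J2
β3 →I1
β4 →J3
β5 →J1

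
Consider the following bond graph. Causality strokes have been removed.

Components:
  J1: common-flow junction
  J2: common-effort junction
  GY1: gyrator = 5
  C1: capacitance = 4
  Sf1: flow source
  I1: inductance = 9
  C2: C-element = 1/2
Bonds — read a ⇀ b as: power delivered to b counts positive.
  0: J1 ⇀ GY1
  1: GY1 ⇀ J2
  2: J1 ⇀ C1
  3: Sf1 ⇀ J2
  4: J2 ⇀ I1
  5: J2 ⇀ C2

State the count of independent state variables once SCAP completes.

#3 →Sf1  (source Sf1 imposes f)
#2 →J1  (C1: C, integral causality)
#0 →GY1  (J1: last free bond brings flow in)
#1 →GY1  (GY GY1: same side as bond 0)
#4 →I1  (prefer integral on I1)
#5 →J2  (J2: last free bond brings effort in)

3  (C1, C2, I1 all integral)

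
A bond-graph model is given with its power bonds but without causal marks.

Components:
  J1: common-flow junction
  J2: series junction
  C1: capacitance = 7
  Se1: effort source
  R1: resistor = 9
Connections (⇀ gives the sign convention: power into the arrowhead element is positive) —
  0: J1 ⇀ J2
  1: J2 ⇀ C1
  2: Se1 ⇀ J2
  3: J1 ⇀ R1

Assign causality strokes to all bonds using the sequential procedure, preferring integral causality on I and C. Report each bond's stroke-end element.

b2 stroke→J2  (Se1 fixes effort; stroke away)
b1 stroke→J2  (C1 outputs effort q/C1)
b0 stroke→J1  (J2 needs exactly one f-in)
b3 stroke→R1  (J1 needs exactly one f-in)

#0 →J1
#1 →J2
#2 →J2
#3 →R1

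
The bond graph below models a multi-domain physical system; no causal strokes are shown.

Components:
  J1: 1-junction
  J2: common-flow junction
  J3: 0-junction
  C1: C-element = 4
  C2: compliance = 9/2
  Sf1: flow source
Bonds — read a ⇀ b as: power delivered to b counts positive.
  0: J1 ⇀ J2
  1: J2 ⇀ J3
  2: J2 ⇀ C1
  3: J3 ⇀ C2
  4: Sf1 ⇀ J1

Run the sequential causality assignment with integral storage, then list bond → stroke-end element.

#4 →Sf1  (Sf1 fixes flow; stroke at Sf1)
#0 →J1  (common-f at J1 fixed by 4)
#1 →J2  (1-jn J2 has f-setter on 0)
#2 →J2  (J2: bond 0 brought flow, rest push out)
#3 →J3  (only one effort-in slot at J3)

#0 stroke at J1
#1 stroke at J2
#2 stroke at J2
#3 stroke at J3
#4 stroke at Sf1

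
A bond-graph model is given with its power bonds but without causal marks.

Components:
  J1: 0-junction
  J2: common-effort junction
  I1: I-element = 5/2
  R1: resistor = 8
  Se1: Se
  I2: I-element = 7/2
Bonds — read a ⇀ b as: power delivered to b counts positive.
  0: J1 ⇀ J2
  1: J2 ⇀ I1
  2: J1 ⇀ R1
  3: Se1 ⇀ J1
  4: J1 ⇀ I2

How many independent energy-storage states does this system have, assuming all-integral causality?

bond 3 stroke→J1  (Se1 fixes effort; stroke away)
bond 0 stroke→J2  (0-jn J1 has e-setter on 3)
bond 2 stroke→R1  (J1 effort already set via bond 3)
bond 4 stroke→I2  (J1: bond 3 brought effort, rest push out)
bond 1 stroke→I1  (common-e at J2 fixed by 0)

2  (I1, I2 all integral)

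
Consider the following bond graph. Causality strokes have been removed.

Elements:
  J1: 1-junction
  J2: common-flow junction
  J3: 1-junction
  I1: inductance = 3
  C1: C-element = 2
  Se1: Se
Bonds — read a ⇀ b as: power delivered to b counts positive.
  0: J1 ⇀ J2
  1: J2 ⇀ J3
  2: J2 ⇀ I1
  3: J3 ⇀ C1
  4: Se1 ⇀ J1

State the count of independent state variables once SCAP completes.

β4 →J1  (Se1: effort source, stroke at far end)
β0 →J2  (J1: last free bond brings flow in)
β2 →I1  (I1 integral (f out))
β1 →J2  (J2: bond 2 brought flow, rest push out)
β3 →J3  (J3: bond 1 brought flow, rest push out)

2  (C1, I1 all integral)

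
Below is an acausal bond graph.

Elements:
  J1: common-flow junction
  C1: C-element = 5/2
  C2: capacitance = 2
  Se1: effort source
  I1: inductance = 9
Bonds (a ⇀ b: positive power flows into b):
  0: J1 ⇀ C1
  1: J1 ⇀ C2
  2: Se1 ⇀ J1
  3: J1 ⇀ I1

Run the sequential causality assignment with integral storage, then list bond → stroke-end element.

bond 0 →J1
bond 1 →J1
bond 2 →J1
bond 3 →I1

bond 2 stroke at J1  (Se1: effort source, stroke at far end)
bond 0 stroke at J1  (C1: C, integral causality)
bond 1 stroke at J1  (C2 outputs effort q/C2)
bond 3 stroke at I1  (only one flow-in slot at J1)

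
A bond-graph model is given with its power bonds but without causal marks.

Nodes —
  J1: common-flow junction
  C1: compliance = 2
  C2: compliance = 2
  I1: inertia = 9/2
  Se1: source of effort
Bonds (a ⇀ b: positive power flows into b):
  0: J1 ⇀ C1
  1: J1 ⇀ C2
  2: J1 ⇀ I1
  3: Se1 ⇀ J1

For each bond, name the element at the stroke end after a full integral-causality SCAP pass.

β0 →J1
β1 →J1
β2 →I1
β3 →J1

bond 3 →J1  (Se1: effort source, stroke at far end)
bond 0 →J1  (C1 integral (e out))
bond 1 →J1  (C2 integral (e out))
bond 2 →I1  (J1: last free bond brings flow in)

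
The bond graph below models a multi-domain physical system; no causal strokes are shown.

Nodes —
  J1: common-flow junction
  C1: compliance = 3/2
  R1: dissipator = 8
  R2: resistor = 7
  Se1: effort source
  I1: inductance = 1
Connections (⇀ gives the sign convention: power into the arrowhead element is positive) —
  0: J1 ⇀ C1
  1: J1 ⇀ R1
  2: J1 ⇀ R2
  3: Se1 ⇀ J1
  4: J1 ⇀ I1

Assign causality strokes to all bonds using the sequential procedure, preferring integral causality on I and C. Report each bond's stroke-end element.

#3 →J1  (source Se1 imposes e)
#0 →J1  (C1: C, integral causality)
#4 →I1  (I1 outputs flow p/I1)
#1 →J1  (common-f at J1 fixed by 4)
#2 →J1  (common-f at J1 fixed by 4)

β0 stroke→J1
β1 stroke→J1
β2 stroke→J1
β3 stroke→J1
β4 stroke→I1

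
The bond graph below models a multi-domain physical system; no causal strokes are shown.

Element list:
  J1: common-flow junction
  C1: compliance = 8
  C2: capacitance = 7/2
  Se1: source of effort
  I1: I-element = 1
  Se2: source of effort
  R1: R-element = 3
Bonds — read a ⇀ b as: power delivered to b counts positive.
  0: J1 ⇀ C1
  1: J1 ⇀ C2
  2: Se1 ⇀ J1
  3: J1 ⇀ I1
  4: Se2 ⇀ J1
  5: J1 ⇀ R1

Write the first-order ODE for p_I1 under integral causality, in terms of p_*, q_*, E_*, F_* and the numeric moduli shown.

bond 2 stroke→J1  (Se1 fixes effort; stroke away)
bond 4 stroke→J1  (Se2 (Se) sets effort on bond)
bond 0 stroke→J1  (C1 integral (e out))
bond 1 stroke→J1  (C2 outputs effort q/C2)
bond 3 stroke→I1  (I1 outputs flow p/I1)
bond 5 stroke→J1  (common-f at J1 fixed by 3)

dp_I1/dt = E_Se1 + E_Se2 - 3*p_I1 - q_C1/8 - 2*q_C2/7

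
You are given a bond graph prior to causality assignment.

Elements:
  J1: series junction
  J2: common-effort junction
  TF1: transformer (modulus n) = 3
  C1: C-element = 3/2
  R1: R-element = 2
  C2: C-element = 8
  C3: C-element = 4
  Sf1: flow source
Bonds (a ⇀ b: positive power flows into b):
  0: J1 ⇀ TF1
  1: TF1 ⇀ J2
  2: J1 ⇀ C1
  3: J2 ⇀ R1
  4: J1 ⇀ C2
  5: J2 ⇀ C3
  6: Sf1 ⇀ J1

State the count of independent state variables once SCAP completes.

b6 →Sf1  (Sf1 (Sf) sets flow on bond)
b0 →J1  (J1 flow already set via bond 6)
b2 →J1  (1-jn J1 has f-setter on 6)
b4 →J1  (common-f at J1 fixed by 6)
b1 →TF1  (TF1: transformer flips bond 0)
b5 →J2  (C3 integral (e out))
b3 →R1  (J2 effort already set via bond 5)

3  (C1, C2, C3 all integral)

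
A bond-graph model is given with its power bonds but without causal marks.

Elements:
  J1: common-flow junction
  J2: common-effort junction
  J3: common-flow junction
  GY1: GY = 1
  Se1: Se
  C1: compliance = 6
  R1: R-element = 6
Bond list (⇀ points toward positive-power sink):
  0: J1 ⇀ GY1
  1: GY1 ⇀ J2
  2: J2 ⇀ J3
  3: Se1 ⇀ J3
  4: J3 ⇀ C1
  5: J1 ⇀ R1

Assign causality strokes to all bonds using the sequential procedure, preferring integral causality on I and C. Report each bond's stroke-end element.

#3 →J3  (Se1: effort source, stroke at far end)
#4 →J3  (C1: C, integral causality)
#2 →J2  (J3: last free bond brings flow in)
#1 →GY1  (0-jn J2 has e-setter on 2)
#0 →GY1  (GY1 both-in/both-out from 1)
#5 →J1  (J1: bond 0 brought flow, rest push out)

#0 |GY1
#1 |GY1
#2 |J2
#3 |J3
#4 |J3
#5 |J1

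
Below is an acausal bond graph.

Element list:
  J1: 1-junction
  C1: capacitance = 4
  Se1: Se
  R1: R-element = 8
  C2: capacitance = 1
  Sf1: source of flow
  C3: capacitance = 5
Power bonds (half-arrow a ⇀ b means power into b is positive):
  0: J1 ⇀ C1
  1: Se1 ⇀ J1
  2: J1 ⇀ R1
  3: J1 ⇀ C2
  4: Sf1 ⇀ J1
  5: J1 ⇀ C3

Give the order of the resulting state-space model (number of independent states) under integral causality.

3  (C1, C2, C3 all integral)

β1 stroke→J1  (source Se1 imposes e)
β4 stroke→Sf1  (Sf1: flow source, stroke at near end)
β0 stroke→J1  (J1 flow already set via bond 4)
β2 stroke→J1  (J1 flow already set via bond 4)
β3 stroke→J1  (J1 flow already set via bond 4)
β5 stroke→J1  (1-jn J1 has f-setter on 4)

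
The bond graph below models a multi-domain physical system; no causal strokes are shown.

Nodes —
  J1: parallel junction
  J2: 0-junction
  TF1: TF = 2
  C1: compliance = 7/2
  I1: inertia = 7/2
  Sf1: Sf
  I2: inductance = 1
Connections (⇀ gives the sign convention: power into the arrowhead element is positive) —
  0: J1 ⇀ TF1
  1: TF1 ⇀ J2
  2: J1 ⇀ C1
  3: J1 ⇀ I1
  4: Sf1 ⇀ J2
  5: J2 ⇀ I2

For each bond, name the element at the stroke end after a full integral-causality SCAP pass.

β0 stroke at TF1
β1 stroke at J2
β2 stroke at J1
β3 stroke at I1
β4 stroke at Sf1
β5 stroke at I2

β4 stroke at Sf1  (source Sf1 imposes f)
β2 stroke at J1  (C1: C, integral causality)
β0 stroke at TF1  (0-jn J1 has e-setter on 2)
β3 stroke at I1  (0-jn J1 has e-setter on 2)
β1 stroke at J2  (TF1 one-in-one-out from 0)
β5 stroke at I2  (common-e at J2 fixed by 1)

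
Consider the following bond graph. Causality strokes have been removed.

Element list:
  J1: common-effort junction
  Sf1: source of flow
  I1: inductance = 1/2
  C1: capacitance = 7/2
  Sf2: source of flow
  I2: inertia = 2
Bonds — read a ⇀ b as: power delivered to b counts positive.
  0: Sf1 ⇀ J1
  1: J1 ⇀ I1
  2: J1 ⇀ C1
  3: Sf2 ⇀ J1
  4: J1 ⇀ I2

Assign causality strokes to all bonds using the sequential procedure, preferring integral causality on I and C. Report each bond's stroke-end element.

b0 stroke at Sf1  (Sf1 fixes flow; stroke at Sf1)
b3 stroke at Sf2  (Sf2: flow source, stroke at near end)
b1 stroke at I1  (I1: I, integral causality)
b2 stroke at J1  (prefer integral on C1)
b4 stroke at I2  (J1: bond 2 brought effort, rest push out)

bond 0 stroke at Sf1
bond 1 stroke at I1
bond 2 stroke at J1
bond 3 stroke at Sf2
bond 4 stroke at I2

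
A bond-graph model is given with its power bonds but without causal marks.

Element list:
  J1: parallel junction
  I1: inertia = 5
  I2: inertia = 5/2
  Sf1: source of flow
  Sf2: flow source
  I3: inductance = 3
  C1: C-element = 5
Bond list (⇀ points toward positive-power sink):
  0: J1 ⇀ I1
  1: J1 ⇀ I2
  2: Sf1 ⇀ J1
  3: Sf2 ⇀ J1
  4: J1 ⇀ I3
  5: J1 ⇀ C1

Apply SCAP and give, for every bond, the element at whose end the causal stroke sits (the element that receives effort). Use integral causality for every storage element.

β0 |I1
β1 |I2
β2 |Sf1
β3 |Sf2
β4 |I3
β5 |J1

b2 |Sf1  (Sf1: flow source, stroke at near end)
b3 |Sf2  (Sf2 (Sf) sets flow on bond)
b0 |I1  (I1: I, integral causality)
b1 |I2  (prefer integral on I2)
b4 |I3  (I3: I, integral causality)
b5 |J1  (J1: last free bond brings effort in)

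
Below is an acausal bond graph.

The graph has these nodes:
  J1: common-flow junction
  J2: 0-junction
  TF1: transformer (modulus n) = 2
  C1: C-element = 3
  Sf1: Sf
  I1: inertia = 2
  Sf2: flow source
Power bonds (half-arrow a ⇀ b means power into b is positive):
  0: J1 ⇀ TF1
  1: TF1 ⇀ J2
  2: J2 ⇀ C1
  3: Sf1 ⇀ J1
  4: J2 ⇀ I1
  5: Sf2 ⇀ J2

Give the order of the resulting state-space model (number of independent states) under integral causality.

2  (C1, I1 all integral)

#3 stroke at Sf1  (source Sf1 imposes f)
#5 stroke at Sf2  (source Sf2 imposes f)
#0 stroke at J1  (1-jn J1 has f-setter on 3)
#1 stroke at TF1  (TF1 one-in-one-out from 0)
#2 stroke at J2  (C1: C, integral causality)
#4 stroke at I1  (J2: bond 2 brought effort, rest push out)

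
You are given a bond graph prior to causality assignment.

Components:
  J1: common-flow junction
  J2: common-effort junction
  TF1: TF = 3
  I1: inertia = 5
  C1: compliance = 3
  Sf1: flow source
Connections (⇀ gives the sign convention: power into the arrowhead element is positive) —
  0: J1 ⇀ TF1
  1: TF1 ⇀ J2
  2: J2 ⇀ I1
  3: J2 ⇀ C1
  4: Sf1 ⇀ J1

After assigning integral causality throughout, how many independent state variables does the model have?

b4 stroke at Sf1  (Sf1: flow source, stroke at near end)
b0 stroke at J1  (J1 flow already set via bond 4)
b1 stroke at TF1  (TF1: transformer flips bond 0)
b2 stroke at I1  (I1 outputs flow p/I1)
b3 stroke at J2  (J2: last free bond brings effort in)

2  (C1, I1 all integral)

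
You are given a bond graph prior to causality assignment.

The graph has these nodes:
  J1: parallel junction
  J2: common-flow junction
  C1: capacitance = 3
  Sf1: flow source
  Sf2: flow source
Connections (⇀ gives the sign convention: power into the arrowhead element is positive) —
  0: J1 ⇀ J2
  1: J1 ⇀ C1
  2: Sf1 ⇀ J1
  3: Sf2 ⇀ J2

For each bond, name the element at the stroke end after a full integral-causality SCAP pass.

#0 →J2
#1 →J1
#2 →Sf1
#3 →Sf2

β2 →Sf1  (source Sf1 imposes f)
β3 →Sf2  (Sf2 fixes flow; stroke at Sf2)
β0 →J2  (1-jn J2 has f-setter on 3)
β1 →J1  (J1: last free bond brings effort in)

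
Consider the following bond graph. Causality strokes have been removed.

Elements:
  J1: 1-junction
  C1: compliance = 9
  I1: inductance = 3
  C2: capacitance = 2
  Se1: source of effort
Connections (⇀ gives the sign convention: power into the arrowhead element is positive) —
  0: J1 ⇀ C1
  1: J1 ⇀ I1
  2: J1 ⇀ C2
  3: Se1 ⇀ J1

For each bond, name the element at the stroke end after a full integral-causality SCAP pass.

bond 0 stroke at J1
bond 1 stroke at I1
bond 2 stroke at J1
bond 3 stroke at J1

bond 3 stroke at J1  (Se1: effort source, stroke at far end)
bond 0 stroke at J1  (C1: C, integral causality)
bond 1 stroke at I1  (I1 outputs flow p/I1)
bond 2 stroke at J1  (J1: bond 1 brought flow, rest push out)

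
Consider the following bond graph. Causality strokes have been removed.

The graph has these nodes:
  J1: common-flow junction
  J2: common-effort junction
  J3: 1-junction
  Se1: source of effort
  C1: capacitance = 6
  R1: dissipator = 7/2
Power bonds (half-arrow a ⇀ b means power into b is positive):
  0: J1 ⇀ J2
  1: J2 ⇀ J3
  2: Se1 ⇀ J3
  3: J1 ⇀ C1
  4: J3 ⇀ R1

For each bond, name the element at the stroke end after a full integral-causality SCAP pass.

bond 0 stroke at J2
bond 1 stroke at J3
bond 2 stroke at J3
bond 3 stroke at J1
bond 4 stroke at R1

bond 2 stroke→J3  (Se1: effort source, stroke at far end)
bond 3 stroke→J1  (C1: C, integral causality)
bond 0 stroke→J2  (only one flow-in slot at J1)
bond 1 stroke→J3  (0-jn J2 has e-setter on 0)
bond 4 stroke→R1  (only one flow-in slot at J3)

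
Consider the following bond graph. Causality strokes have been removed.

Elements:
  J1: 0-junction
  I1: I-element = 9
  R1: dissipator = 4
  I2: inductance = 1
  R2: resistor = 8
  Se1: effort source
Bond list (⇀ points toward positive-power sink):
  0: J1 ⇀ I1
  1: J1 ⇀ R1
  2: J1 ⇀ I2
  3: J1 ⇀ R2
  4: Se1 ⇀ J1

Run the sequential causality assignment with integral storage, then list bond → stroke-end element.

b0 stroke at I1
b1 stroke at R1
b2 stroke at I2
b3 stroke at R2
b4 stroke at J1

bond 4 →J1  (Se1 (Se) sets effort on bond)
bond 0 →I1  (0-jn J1 has e-setter on 4)
bond 1 →R1  (J1 effort already set via bond 4)
bond 2 →I2  (common-e at J1 fixed by 4)
bond 3 →R2  (J1 effort already set via bond 4)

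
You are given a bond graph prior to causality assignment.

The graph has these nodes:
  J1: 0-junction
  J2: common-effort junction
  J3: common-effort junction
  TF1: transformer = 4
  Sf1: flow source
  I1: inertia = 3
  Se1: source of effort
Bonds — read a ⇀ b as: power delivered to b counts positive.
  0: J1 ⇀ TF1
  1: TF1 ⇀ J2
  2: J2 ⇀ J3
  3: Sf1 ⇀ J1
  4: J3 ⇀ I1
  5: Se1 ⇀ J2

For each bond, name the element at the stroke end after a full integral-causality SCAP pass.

bond 3 |Sf1  (source Sf1 imposes f)
bond 5 |J2  (source Se1 imposes e)
bond 0 |J1  (closing 0-jn rule on J1)
bond 1 |TF1  (J2 effort already set via bond 5)
bond 2 |J3  (common-e at J2 fixed by 5)
bond 4 |I1  (J3: bond 2 brought effort, rest push out)

β0 |J1
β1 |TF1
β2 |J3
β3 |Sf1
β4 |I1
β5 |J2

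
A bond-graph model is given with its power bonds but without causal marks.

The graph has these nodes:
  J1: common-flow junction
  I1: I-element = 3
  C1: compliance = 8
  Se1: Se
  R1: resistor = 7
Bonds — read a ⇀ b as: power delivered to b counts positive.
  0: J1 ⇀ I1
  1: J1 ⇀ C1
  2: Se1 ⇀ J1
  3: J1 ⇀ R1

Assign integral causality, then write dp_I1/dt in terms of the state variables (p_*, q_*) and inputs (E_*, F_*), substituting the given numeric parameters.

#2 stroke at J1  (source Se1 imposes e)
#0 stroke at I1  (prefer integral on I1)
#1 stroke at J1  (common-f at J1 fixed by 0)
#3 stroke at J1  (common-f at J1 fixed by 0)

dp_I1/dt = E_Se1 - 7*p_I1/3 - q_C1/8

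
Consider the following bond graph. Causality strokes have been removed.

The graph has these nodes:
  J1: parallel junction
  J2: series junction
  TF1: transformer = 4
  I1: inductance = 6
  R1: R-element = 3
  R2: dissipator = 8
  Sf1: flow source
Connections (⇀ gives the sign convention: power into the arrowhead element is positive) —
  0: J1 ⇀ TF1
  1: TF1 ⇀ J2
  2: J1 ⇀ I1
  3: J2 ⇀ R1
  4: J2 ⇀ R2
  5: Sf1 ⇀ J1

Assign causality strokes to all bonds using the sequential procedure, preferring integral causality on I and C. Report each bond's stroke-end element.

b5 stroke→Sf1  (Sf1 fixes flow; stroke at Sf1)
b2 stroke→I1  (prefer integral on I1)
b0 stroke→J1  (J1 needs exactly one e-in)
b1 stroke→TF1  (TF1 one-in-one-out from 0)
b3 stroke→J2  (1-jn J2 has f-setter on 1)
b4 stroke→J2  (J2 flow already set via bond 1)

b0 stroke→J1
b1 stroke→TF1
b2 stroke→I1
b3 stroke→J2
b4 stroke→J2
b5 stroke→Sf1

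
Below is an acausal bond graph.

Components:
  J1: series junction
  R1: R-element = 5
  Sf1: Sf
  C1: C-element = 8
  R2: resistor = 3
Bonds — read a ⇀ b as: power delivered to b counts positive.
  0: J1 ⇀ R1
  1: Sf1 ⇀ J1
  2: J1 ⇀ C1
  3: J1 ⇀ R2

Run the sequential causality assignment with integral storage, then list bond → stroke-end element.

#0 |J1
#1 |Sf1
#2 |J1
#3 |J1

bond 1 →Sf1  (Sf1 fixes flow; stroke at Sf1)
bond 0 →J1  (J1 flow already set via bond 1)
bond 2 →J1  (1-jn J1 has f-setter on 1)
bond 3 →J1  (1-jn J1 has f-setter on 1)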